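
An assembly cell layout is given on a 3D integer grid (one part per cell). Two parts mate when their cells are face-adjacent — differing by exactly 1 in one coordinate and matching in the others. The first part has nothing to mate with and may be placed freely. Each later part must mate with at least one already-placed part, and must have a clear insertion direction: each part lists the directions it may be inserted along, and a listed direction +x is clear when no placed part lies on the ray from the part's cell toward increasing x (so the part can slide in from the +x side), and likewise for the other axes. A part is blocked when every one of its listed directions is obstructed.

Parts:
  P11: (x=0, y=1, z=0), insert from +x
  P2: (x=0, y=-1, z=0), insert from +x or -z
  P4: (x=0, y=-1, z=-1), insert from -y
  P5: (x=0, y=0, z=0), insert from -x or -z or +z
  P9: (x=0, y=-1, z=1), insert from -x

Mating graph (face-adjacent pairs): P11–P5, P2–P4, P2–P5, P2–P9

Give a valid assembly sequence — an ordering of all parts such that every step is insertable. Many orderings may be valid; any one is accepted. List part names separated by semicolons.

1. P5@(0, 0, 0) [-x clear] — {P5}
2. P11@(0, 1, 0) [+x clear] — {P11, P5}
3. P2@(0, -1, 0) [+x clear] — {P11, P2, P5}
4. P9@(0, -1, 1) [-x clear] — {P11, P2, P5, P9}
5. P4@(0, -1, -1) [-y clear] — {P11, P2, P4, P5, P9}

P5; P11; P2; P9; P4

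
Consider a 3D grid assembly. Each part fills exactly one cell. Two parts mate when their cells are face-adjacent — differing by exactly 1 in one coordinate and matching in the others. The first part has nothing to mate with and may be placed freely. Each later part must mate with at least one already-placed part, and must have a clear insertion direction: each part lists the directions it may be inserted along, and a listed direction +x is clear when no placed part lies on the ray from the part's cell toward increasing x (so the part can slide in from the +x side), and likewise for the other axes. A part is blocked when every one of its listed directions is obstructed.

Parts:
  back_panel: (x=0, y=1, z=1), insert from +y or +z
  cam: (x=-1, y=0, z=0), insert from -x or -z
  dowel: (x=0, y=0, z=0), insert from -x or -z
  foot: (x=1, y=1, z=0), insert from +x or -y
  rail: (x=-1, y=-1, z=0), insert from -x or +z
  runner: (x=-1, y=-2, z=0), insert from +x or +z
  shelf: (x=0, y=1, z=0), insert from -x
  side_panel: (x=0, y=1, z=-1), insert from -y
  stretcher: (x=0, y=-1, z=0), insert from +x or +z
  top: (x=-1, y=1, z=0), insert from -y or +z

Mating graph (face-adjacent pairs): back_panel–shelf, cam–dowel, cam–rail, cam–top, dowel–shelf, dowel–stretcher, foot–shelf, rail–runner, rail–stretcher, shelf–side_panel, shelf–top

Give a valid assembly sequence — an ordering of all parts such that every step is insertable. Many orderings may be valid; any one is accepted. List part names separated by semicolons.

side_panel; shelf; foot; dowel; cam; stretcher; rail; runner; back_panel; top

1. side_panel@(0, 1, -1) [-y clear] — {side_panel}
2. shelf@(0, 1, 0) [-x clear] — {shelf, side_panel}
3. foot@(1, 1, 0) [+x clear] — {foot, shelf, side_panel}
4. dowel@(0, 0, 0) [-x clear] — {dowel, foot, shelf, side_panel}
5. cam@(-1, 0, 0) [-x clear] — {cam, dowel, foot, shelf, side_panel}
6. stretcher@(0, -1, 0) [+x clear] — {cam, dowel, foot, shelf, side_panel, stretcher}
7. rail@(-1, -1, 0) [-x clear] — {cam, dowel, foot, rail, shelf, side_panel, stretcher}
8. runner@(-1, -2, 0) [+x clear] — {cam, dowel, foot, rail, runner, shelf, side_panel, stretcher}
9. back_panel@(0, 1, 1) [+y clear] — {back_panel, cam, dowel, foot, rail, runner, shelf, side_panel, stretcher}
10. top@(-1, 1, 0) [+z clear] — {back_panel, cam, dowel, foot, rail, runner, shelf, side_panel, stretcher, top}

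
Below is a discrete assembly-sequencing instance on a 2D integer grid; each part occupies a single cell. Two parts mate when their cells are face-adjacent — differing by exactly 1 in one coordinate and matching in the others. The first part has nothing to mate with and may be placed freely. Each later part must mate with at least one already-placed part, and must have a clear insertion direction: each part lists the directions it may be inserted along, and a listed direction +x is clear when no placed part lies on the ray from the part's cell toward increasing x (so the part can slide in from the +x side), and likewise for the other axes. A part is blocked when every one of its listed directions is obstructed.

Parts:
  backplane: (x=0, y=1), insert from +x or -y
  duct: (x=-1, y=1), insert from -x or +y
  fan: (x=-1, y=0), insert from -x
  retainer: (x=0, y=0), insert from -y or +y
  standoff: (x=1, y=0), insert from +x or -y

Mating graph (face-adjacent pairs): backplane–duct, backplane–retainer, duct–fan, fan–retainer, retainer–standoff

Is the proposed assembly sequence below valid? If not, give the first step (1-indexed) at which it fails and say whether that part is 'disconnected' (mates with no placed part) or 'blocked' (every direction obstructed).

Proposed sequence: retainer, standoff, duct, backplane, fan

Invalid at step 3 (disconnected)

1. retainer@(0, 0) [-y clear] — {retainer}
2. standoff@(1, 0) [+x clear] — {retainer, standoff}
3. duct@(-1, 1) — no placed neighbour ⇒ disconnected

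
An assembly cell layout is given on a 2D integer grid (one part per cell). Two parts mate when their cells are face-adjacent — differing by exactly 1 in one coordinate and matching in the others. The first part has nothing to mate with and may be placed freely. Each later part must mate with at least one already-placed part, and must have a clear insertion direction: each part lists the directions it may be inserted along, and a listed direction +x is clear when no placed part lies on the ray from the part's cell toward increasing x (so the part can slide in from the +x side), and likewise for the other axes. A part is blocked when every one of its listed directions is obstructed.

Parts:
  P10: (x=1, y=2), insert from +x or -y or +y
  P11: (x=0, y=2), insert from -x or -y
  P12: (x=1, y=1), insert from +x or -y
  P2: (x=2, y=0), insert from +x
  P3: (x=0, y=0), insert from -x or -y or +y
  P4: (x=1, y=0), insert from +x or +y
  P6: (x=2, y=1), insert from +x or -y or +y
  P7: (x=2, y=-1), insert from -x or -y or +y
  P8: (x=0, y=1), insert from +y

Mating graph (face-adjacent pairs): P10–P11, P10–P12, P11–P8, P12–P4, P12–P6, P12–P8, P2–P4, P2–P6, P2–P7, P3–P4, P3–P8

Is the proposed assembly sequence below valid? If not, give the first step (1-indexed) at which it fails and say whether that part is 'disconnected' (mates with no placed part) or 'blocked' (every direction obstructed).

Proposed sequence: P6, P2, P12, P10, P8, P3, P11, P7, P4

1. P6@(2, 1) [+x clear] — {P6}
2. P2@(2, 0) [+x clear] — {P2, P6}
3. P12@(1, 1) [-y clear] — {P12, P2, P6}
4. P10@(1, 2) [+x clear] — {P10, P12, P2, P6}
5. P8@(0, 1) [+y clear] — {P10, P12, P2, P6, P8}
6. P3@(0, 0) [-x clear] — {P10, P12, P2, P3, P6, P8}
7. P11@(0, 2) [-x clear] — {P10, P11, P12, P2, P3, P6, P8}
8. P7@(2, -1) [-x clear] — {P10, P11, P12, P2, P3, P6, P7, P8}
9. P4@(1, 0) — +x/+y all obstructed ⇒ blocked

Invalid at step 9 (blocked)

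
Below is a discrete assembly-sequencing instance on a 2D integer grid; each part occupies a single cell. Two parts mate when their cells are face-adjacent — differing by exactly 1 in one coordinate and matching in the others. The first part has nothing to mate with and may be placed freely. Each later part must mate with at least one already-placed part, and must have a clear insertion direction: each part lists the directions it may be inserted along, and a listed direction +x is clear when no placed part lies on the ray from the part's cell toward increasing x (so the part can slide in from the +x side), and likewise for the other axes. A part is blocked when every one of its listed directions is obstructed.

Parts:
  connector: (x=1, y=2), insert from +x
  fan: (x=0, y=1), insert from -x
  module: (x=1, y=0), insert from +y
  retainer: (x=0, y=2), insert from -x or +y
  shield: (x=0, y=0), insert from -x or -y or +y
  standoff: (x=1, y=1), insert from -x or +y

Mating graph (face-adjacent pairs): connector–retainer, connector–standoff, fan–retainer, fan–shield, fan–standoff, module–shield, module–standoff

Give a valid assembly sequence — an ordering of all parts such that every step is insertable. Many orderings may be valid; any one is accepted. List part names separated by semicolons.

1. shield@(0, 0) [-x clear] — {shield}
2. fan@(0, 1) [-x clear] — {fan, shield}
3. retainer@(0, 2) [-x clear] — {fan, retainer, shield}
4. module@(1, 0) [+y clear] — {fan, module, retainer, shield}
5. standoff@(1, 1) [+y clear] — {fan, module, retainer, shield, standoff}
6. connector@(1, 2) [+x clear] — {connector, fan, module, retainer, shield, standoff}

shield; fan; retainer; module; standoff; connector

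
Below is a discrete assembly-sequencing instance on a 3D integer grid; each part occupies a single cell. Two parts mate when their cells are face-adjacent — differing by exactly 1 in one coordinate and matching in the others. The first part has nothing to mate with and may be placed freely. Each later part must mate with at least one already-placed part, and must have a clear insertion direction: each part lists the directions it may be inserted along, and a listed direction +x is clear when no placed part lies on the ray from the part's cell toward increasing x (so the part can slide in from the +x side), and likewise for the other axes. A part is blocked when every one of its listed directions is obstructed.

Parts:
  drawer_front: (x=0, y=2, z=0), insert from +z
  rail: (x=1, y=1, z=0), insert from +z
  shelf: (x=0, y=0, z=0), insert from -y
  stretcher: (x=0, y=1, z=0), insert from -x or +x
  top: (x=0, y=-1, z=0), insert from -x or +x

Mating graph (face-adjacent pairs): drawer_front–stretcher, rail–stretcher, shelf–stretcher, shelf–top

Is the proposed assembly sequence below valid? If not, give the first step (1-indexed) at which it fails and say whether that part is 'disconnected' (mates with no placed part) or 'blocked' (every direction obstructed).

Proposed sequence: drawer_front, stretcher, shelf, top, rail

1. drawer_front@(0, 2, 0) [+z clear] — {drawer_front}
2. stretcher@(0, 1, 0) [-x clear] — {drawer_front, stretcher}
3. shelf@(0, 0, 0) [-y clear] — {drawer_front, shelf, stretcher}
4. top@(0, -1, 0) [-x clear] — {drawer_front, shelf, stretcher, top}
5. rail@(1, 1, 0) [+z clear] — {drawer_front, rail, shelf, stretcher, top}

Valid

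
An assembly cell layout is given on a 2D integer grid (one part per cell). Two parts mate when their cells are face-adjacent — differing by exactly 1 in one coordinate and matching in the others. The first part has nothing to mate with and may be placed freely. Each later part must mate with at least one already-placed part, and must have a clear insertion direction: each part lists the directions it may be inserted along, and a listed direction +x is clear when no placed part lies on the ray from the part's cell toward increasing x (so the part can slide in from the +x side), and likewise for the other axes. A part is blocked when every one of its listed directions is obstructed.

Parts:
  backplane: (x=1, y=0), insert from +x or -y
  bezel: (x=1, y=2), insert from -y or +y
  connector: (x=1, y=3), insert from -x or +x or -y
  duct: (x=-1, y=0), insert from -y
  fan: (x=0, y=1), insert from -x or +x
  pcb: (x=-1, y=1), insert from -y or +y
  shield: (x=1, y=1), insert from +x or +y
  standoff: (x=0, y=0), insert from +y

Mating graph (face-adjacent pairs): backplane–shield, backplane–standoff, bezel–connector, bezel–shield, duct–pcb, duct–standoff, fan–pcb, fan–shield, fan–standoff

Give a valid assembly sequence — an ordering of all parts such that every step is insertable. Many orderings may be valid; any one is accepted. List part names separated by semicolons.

1. bezel@(1, 2) [-y clear] — {bezel}
2. shield@(1, 1) [+x clear] — {bezel, shield}
3. backplane@(1, 0) [+x clear] — {backplane, bezel, shield}
4. standoff@(0, 0) [+y clear] — {backplane, bezel, shield, standoff}
5. fan@(0, 1) [-x clear] — {backplane, bezel, fan, shield, standoff}
6. pcb@(-1, 1) [-y clear] — {backplane, bezel, fan, pcb, shield, standoff}
7. connector@(1, 3) [-x clear] — {backplane, bezel, connector, fan, pcb, shield, standoff}
8. duct@(-1, 0) [-y clear] — {backplane, bezel, connector, duct, fan, pcb, shield, standoff}

bezel; shield; backplane; standoff; fan; pcb; connector; duct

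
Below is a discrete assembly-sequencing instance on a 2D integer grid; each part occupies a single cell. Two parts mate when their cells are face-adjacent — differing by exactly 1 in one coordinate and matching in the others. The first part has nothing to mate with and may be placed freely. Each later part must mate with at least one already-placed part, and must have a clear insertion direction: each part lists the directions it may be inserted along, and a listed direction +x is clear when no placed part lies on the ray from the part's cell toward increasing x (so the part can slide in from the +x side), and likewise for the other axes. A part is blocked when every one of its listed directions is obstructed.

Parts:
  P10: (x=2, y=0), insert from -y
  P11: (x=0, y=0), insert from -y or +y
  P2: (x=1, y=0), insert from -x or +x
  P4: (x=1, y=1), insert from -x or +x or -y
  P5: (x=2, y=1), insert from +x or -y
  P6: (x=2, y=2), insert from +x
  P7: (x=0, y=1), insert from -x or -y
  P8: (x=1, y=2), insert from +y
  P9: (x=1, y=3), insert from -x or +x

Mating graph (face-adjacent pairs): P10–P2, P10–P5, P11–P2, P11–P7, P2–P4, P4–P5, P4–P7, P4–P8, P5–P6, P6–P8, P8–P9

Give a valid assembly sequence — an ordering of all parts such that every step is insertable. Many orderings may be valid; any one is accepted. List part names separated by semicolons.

P5; P4; P8; P9; P10; P6; P2; P11; P7

1. P5@(2, 1) [+x clear] — {P5}
2. P4@(1, 1) [-x clear] — {P4, P5}
3. P8@(1, 2) [+y clear] — {P4, P5, P8}
4. P9@(1, 3) [-x clear] — {P4, P5, P8, P9}
5. P10@(2, 0) [-y clear] — {P10, P4, P5, P8, P9}
6. P6@(2, 2) [+x clear] — {P10, P4, P5, P6, P8, P9}
7. P2@(1, 0) [-x clear] — {P10, P2, P4, P5, P6, P8, P9}
8. P11@(0, 0) [-y clear] — {P10, P11, P2, P4, P5, P6, P8, P9}
9. P7@(0, 1) [-x clear] — {P10, P11, P2, P4, P5, P6, P7, P8, P9}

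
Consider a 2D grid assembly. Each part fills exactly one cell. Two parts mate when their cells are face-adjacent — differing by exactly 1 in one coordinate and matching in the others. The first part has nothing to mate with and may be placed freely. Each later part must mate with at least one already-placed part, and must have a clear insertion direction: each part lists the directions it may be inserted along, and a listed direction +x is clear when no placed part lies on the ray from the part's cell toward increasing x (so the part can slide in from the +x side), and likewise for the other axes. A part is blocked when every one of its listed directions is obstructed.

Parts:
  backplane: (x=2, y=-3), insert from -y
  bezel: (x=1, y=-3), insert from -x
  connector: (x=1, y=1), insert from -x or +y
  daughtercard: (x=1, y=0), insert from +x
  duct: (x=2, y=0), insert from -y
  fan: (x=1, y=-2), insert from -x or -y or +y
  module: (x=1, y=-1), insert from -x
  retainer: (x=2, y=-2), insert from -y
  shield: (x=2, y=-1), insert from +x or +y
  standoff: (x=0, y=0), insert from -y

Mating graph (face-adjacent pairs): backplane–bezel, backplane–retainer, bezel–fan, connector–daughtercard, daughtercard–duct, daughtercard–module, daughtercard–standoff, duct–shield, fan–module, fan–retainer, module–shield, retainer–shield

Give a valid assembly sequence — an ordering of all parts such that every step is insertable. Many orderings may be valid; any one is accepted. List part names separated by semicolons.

1. daughtercard@(1, 0) [+x clear] — {daughtercard}
2. connector@(1, 1) [-x clear] — {connector, daughtercard}
3. standoff@(0, 0) [-y clear] — {connector, daughtercard, standoff}
4. duct@(2, 0) [-y clear] — {connector, daughtercard, duct, standoff}
5. shield@(2, -1) [+x clear] — {connector, daughtercard, duct, shield, standoff}
6. retainer@(2, -2) [-y clear] — {connector, daughtercard, duct, retainer, shield, standoff}
7. backplane@(2, -3) [-y clear] — {backplane, connector, daughtercard, duct, retainer, shield, standoff}
8. fan@(1, -2) [-x clear] — {backplane, connector, daughtercard, duct, fan, retainer, shield, standoff}
9. bezel@(1, -3) [-x clear] — {backplane, bezel, connector, daughtercard, duct, fan, retainer, shield, standoff}
10. module@(1, -1) [-x clear] — {backplane, bezel, connector, daughtercard, duct, fan, module, retainer, shield, standoff}

daughtercard; connector; standoff; duct; shield; retainer; backplane; fan; bezel; module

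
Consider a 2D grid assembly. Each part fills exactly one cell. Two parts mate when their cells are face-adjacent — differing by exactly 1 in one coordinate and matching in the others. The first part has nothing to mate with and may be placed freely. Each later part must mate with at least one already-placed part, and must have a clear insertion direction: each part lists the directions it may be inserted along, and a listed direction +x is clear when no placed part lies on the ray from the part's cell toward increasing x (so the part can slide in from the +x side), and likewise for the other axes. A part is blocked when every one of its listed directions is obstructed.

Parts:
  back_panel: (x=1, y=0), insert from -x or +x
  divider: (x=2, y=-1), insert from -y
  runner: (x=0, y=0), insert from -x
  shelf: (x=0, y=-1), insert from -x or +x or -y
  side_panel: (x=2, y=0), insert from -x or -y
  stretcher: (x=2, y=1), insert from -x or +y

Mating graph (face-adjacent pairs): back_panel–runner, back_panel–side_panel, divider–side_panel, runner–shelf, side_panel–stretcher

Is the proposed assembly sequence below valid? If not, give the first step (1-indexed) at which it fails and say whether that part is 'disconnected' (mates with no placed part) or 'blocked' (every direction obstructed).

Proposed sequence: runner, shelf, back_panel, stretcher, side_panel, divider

Invalid at step 4 (disconnected)

1. runner@(0, 0) [-x clear] — {runner}
2. shelf@(0, -1) [-x clear] — {runner, shelf}
3. back_panel@(1, 0) [+x clear] — {back_panel, runner, shelf}
4. stretcher@(2, 1) — no placed neighbour ⇒ disconnected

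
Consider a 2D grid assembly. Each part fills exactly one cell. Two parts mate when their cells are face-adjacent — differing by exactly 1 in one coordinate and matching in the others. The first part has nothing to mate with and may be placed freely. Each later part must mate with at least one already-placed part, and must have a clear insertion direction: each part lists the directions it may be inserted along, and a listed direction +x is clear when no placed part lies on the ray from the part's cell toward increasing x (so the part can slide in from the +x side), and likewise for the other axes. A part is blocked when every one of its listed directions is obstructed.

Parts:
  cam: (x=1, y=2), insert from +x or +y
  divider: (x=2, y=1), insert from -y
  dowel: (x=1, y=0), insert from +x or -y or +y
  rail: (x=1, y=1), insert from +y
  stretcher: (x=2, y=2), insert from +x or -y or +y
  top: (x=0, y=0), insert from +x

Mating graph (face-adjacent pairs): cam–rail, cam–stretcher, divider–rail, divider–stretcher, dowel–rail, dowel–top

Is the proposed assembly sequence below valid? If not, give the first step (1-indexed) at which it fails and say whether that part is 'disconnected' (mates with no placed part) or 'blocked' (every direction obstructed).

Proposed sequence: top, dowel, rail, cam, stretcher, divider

Valid

1. top@(0, 0) [+x clear] — {top}
2. dowel@(1, 0) [+x clear] — {dowel, top}
3. rail@(1, 1) [+y clear] — {dowel, rail, top}
4. cam@(1, 2) [+x clear] — {cam, dowel, rail, top}
5. stretcher@(2, 2) [+x clear] — {cam, dowel, rail, stretcher, top}
6. divider@(2, 1) [-y clear] — {cam, divider, dowel, rail, stretcher, top}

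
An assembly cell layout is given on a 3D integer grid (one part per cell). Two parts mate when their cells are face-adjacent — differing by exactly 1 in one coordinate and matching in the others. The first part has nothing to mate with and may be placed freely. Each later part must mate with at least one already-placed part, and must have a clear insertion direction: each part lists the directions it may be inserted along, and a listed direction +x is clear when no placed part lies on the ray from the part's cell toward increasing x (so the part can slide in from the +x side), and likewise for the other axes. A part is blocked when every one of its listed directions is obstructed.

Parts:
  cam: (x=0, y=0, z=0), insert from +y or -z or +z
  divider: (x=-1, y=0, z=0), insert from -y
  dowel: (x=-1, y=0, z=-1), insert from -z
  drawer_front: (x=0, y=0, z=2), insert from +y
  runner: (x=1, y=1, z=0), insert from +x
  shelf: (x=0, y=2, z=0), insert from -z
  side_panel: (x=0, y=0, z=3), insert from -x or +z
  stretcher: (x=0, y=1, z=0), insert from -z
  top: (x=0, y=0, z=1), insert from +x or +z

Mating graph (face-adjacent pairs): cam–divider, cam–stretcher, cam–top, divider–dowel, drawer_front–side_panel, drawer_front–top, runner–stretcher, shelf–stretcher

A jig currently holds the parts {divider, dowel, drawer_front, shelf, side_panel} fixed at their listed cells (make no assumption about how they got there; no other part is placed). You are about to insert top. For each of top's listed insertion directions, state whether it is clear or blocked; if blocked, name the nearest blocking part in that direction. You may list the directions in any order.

+x: clear; +z: blocked by drawer_front

+x: ray from top(0, 0, 1) has no placed part ⇒ clear
+z: nearest on ray is drawer_front@(0, 0, 2) ⇒ blocked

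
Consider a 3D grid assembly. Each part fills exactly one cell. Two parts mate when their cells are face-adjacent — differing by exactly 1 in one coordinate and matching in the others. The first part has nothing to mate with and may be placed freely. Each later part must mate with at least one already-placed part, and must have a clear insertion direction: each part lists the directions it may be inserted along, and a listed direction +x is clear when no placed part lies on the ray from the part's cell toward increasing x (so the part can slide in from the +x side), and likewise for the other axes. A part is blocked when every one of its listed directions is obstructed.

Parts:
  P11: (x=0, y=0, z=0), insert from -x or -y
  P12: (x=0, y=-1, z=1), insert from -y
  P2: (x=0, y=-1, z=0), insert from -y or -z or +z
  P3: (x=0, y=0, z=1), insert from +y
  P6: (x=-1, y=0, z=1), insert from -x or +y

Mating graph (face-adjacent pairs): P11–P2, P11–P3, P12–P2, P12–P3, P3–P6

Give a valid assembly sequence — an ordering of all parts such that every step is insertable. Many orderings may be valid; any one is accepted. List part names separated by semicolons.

P11; P2; P12; P3; P6

1. P11@(0, 0, 0) [-x clear] — {P11}
2. P2@(0, -1, 0) [-y clear] — {P11, P2}
3. P12@(0, -1, 1) [-y clear] — {P11, P12, P2}
4. P3@(0, 0, 1) [+y clear] — {P11, P12, P2, P3}
5. P6@(-1, 0, 1) [-x clear] — {P11, P12, P2, P3, P6}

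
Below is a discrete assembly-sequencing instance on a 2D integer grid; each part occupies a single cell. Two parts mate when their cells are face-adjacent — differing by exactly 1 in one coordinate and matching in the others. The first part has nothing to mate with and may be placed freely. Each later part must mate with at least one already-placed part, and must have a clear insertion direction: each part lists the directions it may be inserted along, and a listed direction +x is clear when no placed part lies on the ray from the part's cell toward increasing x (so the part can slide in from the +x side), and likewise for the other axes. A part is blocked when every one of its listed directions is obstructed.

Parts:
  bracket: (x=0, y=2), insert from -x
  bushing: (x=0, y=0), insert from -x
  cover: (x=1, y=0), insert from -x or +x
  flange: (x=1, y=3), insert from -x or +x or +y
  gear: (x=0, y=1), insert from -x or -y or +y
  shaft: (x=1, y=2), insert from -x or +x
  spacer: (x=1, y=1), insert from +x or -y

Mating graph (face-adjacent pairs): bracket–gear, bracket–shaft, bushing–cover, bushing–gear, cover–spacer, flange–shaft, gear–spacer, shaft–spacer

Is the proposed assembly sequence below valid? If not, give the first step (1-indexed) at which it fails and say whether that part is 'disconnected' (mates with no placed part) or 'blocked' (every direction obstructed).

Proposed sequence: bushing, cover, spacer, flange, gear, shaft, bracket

1. bushing@(0, 0) [-x clear] — {bushing}
2. cover@(1, 0) [+x clear] — {bushing, cover}
3. spacer@(1, 1) [+x clear] — {bushing, cover, spacer}
4. flange@(1, 3) — no placed neighbour ⇒ disconnected

Invalid at step 4 (disconnected)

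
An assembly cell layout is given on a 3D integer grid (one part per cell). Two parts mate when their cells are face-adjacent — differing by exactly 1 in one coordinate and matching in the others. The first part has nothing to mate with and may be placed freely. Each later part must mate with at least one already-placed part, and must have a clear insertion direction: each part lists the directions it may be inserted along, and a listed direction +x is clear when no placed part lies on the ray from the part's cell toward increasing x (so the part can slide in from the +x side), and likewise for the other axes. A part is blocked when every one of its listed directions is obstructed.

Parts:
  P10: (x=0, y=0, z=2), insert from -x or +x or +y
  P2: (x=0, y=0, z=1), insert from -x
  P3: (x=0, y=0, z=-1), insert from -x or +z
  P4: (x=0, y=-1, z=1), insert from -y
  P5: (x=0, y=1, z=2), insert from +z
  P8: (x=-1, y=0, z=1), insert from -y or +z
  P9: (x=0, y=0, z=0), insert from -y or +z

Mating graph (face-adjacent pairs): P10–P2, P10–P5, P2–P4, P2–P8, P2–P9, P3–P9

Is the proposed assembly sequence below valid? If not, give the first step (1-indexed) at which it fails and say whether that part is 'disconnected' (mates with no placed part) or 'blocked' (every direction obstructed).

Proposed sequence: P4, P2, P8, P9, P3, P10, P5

Valid

1. P4@(0, -1, 1) [-y clear] — {P4}
2. P2@(0, 0, 1) [-x clear] — {P2, P4}
3. P8@(-1, 0, 1) [-y clear] — {P2, P4, P8}
4. P9@(0, 0, 0) [-y clear] — {P2, P4, P8, P9}
5. P3@(0, 0, -1) [-x clear] — {P2, P3, P4, P8, P9}
6. P10@(0, 0, 2) [-x clear] — {P10, P2, P3, P4, P8, P9}
7. P5@(0, 1, 2) [+z clear] — {P10, P2, P3, P4, P5, P8, P9}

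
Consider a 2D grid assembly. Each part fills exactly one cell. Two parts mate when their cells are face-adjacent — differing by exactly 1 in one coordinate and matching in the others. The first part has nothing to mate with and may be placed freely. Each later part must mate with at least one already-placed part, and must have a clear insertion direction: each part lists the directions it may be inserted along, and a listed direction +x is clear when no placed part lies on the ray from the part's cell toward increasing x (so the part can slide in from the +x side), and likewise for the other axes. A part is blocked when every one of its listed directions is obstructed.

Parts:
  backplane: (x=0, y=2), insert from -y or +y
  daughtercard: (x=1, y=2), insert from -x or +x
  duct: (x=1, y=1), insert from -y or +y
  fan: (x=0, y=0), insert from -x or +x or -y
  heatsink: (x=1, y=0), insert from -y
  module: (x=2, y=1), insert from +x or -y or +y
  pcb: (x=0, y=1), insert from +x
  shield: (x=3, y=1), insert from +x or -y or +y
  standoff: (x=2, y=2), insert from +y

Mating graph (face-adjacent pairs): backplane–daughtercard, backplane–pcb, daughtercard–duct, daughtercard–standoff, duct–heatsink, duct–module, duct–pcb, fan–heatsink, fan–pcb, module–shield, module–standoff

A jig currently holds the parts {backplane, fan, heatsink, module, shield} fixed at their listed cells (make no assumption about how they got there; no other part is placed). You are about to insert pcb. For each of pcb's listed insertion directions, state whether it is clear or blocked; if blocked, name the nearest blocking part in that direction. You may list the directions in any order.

+x: blocked by module

+x: nearest on ray is module@(2, 1) ⇒ blocked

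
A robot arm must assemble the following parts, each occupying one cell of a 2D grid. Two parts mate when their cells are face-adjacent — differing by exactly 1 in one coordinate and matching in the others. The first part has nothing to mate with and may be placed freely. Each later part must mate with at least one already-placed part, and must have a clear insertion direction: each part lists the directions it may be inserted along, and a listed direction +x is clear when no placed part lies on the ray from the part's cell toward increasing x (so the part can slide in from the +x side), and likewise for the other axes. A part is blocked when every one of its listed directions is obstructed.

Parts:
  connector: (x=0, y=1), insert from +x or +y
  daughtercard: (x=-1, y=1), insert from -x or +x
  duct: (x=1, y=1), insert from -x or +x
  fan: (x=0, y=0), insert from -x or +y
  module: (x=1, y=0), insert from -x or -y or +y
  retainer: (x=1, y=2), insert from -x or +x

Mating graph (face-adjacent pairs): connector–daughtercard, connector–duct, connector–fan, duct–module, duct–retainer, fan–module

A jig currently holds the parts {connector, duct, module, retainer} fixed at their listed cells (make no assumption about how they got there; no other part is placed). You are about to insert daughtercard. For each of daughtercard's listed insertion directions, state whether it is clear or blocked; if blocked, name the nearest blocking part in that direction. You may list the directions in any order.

-x: ray from daughtercard(-1, 1) has no placed part ⇒ clear
+x: nearest on ray is connector@(0, 1) ⇒ blocked

+x: blocked by connector; -x: clear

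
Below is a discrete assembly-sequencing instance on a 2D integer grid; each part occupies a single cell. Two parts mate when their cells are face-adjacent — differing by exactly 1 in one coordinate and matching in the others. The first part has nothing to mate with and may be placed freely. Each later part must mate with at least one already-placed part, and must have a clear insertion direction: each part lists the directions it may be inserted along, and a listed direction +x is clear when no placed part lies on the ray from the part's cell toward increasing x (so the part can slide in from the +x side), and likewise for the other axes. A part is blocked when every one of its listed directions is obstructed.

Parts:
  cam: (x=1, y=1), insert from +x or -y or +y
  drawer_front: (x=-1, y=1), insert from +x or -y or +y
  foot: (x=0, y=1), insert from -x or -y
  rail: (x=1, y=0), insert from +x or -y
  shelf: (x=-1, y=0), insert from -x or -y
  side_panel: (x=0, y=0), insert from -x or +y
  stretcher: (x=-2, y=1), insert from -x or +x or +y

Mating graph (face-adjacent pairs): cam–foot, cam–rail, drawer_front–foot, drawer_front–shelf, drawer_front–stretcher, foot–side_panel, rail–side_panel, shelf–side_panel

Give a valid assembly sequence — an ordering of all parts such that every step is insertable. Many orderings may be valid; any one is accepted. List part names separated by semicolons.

side_panel; rail; cam; foot; drawer_front; stretcher; shelf

1. side_panel@(0, 0) [-x clear] — {side_panel}
2. rail@(1, 0) [+x clear] — {rail, side_panel}
3. cam@(1, 1) [+x clear] — {cam, rail, side_panel}
4. foot@(0, 1) [-x clear] — {cam, foot, rail, side_panel}
5. drawer_front@(-1, 1) [-y clear] — {cam, drawer_front, foot, rail, side_panel}
6. stretcher@(-2, 1) [-x clear] — {cam, drawer_front, foot, rail, side_panel, stretcher}
7. shelf@(-1, 0) [-x clear] — {cam, drawer_front, foot, rail, shelf, side_panel, stretcher}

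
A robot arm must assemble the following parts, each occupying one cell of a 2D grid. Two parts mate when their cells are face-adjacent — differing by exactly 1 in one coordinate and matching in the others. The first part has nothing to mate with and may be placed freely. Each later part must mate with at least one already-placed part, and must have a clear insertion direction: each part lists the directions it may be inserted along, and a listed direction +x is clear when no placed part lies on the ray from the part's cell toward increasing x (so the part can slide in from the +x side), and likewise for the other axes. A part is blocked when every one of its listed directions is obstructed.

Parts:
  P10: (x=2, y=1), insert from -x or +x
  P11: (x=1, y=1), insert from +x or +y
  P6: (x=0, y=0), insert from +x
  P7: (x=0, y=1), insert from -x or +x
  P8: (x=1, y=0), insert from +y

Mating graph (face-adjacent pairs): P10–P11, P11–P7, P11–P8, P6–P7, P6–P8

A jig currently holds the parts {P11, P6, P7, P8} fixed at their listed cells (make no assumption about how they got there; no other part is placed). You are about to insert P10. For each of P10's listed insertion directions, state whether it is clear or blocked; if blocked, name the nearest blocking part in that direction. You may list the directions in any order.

+x: clear; -x: blocked by P11

-x: nearest on ray is P11@(1, 1) ⇒ blocked
+x: ray from P10(2, 1) has no placed part ⇒ clear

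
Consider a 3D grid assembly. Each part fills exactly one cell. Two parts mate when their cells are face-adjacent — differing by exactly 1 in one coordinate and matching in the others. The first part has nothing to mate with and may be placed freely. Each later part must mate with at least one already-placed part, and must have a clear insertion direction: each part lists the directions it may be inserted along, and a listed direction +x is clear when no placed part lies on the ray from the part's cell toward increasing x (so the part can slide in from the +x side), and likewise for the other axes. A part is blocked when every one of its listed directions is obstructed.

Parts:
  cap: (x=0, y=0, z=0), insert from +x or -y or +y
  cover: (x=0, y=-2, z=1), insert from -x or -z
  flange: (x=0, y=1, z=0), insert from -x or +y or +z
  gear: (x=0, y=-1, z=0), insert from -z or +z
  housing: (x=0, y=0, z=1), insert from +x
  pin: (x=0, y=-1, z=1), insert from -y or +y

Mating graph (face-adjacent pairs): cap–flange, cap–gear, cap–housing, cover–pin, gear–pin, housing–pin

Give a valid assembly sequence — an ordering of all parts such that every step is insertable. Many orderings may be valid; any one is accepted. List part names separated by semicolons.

flange; cap; housing; gear; pin; cover

1. flange@(0, 1, 0) [-x clear] — {flange}
2. cap@(0, 0, 0) [+x clear] — {cap, flange}
3. housing@(0, 0, 1) [+x clear] — {cap, flange, housing}
4. gear@(0, -1, 0) [-z clear] — {cap, flange, gear, housing}
5. pin@(0, -1, 1) [-y clear] — {cap, flange, gear, housing, pin}
6. cover@(0, -2, 1) [-x clear] — {cap, cover, flange, gear, housing, pin}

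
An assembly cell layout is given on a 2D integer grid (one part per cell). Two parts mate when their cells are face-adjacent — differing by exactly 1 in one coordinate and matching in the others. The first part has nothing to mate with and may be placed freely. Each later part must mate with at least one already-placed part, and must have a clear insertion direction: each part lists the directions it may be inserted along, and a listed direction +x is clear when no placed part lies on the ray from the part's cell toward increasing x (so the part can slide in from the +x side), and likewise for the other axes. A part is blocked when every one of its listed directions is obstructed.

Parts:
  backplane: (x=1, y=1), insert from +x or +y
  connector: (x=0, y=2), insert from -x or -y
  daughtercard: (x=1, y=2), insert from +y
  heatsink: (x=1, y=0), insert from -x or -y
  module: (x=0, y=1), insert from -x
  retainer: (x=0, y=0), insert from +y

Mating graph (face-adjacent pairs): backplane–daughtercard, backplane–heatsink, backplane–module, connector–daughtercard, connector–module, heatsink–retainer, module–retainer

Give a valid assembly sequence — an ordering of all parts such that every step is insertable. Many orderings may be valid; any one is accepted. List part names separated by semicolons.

1. backplane@(1, 1) [+x clear] — {backplane}
2. daughtercard@(1, 2) [+y clear] — {backplane, daughtercard}
3. heatsink@(1, 0) [-x clear] — {backplane, daughtercard, heatsink}
4. retainer@(0, 0) [+y clear] — {backplane, daughtercard, heatsink, retainer}
5. module@(0, 1) [-x clear] — {backplane, daughtercard, heatsink, module, retainer}
6. connector@(0, 2) [-x clear] — {backplane, connector, daughtercard, heatsink, module, retainer}

backplane; daughtercard; heatsink; retainer; module; connector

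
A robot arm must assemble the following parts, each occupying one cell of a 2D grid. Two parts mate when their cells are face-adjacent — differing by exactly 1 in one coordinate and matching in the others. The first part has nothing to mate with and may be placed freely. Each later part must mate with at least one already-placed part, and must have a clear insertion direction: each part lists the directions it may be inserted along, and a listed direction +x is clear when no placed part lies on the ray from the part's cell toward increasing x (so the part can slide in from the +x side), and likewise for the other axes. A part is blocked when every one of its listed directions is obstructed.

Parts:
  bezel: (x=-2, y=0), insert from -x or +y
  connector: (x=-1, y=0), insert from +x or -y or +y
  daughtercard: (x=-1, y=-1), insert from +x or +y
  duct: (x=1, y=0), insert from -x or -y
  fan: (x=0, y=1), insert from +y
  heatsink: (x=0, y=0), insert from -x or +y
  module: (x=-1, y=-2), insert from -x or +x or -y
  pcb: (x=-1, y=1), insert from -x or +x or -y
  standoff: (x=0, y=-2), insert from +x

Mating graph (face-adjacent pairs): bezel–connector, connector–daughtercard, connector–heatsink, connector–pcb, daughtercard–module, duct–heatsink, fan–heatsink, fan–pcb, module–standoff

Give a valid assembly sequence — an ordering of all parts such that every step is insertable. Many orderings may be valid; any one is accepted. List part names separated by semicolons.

fan; pcb; heatsink; connector; duct; bezel; daughtercard; module; standoff

1. fan@(0, 1) [+y clear] — {fan}
2. pcb@(-1, 1) [-x clear] — {fan, pcb}
3. heatsink@(0, 0) [-x clear] — {fan, heatsink, pcb}
4. connector@(-1, 0) [-y clear] — {connector, fan, heatsink, pcb}
5. duct@(1, 0) [-y clear] — {connector, duct, fan, heatsink, pcb}
6. bezel@(-2, 0) [-x clear] — {bezel, connector, duct, fan, heatsink, pcb}
7. daughtercard@(-1, -1) [+x clear] — {bezel, connector, daughtercard, duct, fan, heatsink, pcb}
8. module@(-1, -2) [-x clear] — {bezel, connector, daughtercard, duct, fan, heatsink, module, pcb}
9. standoff@(0, -2) [+x clear] — {bezel, connector, daughtercard, duct, fan, heatsink, module, pcb, standoff}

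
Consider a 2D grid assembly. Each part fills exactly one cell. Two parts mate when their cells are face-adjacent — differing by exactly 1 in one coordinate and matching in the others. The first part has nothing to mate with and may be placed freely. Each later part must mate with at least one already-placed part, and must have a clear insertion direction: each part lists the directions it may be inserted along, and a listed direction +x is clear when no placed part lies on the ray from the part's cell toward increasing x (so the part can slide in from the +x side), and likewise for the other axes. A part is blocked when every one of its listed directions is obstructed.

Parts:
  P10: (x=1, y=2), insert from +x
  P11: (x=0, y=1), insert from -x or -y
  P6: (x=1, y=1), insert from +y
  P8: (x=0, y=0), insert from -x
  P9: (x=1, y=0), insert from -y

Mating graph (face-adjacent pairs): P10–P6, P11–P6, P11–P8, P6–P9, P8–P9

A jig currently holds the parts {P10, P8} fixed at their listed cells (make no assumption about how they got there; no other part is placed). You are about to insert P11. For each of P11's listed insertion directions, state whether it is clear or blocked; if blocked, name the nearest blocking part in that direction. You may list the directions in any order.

-x: clear; -y: blocked by P8

-x: ray from P11(0, 1) has no placed part ⇒ clear
-y: nearest on ray is P8@(0, 0) ⇒ blocked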